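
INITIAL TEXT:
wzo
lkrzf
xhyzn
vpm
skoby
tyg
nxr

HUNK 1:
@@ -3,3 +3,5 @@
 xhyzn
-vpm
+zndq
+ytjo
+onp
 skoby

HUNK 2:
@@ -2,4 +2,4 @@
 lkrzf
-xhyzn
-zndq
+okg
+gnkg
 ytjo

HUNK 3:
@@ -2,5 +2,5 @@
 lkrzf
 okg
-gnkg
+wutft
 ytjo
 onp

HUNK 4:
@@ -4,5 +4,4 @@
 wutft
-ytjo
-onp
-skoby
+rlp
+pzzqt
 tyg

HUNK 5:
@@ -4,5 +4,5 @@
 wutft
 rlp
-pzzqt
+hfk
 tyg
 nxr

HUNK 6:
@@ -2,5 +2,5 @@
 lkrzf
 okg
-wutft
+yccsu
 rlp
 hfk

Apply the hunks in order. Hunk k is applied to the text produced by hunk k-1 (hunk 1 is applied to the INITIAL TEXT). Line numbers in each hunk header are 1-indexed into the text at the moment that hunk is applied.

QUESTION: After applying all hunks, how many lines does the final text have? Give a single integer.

Hunk 1: at line 3 remove [vpm] add [zndq,ytjo,onp] -> 9 lines: wzo lkrzf xhyzn zndq ytjo onp skoby tyg nxr
Hunk 2: at line 2 remove [xhyzn,zndq] add [okg,gnkg] -> 9 lines: wzo lkrzf okg gnkg ytjo onp skoby tyg nxr
Hunk 3: at line 2 remove [gnkg] add [wutft] -> 9 lines: wzo lkrzf okg wutft ytjo onp skoby tyg nxr
Hunk 4: at line 4 remove [ytjo,onp,skoby] add [rlp,pzzqt] -> 8 lines: wzo lkrzf okg wutft rlp pzzqt tyg nxr
Hunk 5: at line 4 remove [pzzqt] add [hfk] -> 8 lines: wzo lkrzf okg wutft rlp hfk tyg nxr
Hunk 6: at line 2 remove [wutft] add [yccsu] -> 8 lines: wzo lkrzf okg yccsu rlp hfk tyg nxr
Final line count: 8

Answer: 8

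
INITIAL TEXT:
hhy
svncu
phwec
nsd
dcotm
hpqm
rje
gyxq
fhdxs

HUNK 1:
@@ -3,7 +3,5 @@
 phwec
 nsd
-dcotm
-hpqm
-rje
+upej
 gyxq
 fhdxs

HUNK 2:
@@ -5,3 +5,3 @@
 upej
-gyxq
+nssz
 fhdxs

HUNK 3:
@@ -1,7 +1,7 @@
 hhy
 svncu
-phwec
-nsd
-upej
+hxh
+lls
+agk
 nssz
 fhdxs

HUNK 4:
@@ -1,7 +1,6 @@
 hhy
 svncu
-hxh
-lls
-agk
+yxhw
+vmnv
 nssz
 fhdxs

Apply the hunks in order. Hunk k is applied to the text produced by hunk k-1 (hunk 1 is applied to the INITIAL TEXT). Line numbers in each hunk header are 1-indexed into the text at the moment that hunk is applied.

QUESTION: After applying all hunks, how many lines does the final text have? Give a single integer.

Hunk 1: at line 3 remove [dcotm,hpqm,rje] add [upej] -> 7 lines: hhy svncu phwec nsd upej gyxq fhdxs
Hunk 2: at line 5 remove [gyxq] add [nssz] -> 7 lines: hhy svncu phwec nsd upej nssz fhdxs
Hunk 3: at line 1 remove [phwec,nsd,upej] add [hxh,lls,agk] -> 7 lines: hhy svncu hxh lls agk nssz fhdxs
Hunk 4: at line 1 remove [hxh,lls,agk] add [yxhw,vmnv] -> 6 lines: hhy svncu yxhw vmnv nssz fhdxs
Final line count: 6

Answer: 6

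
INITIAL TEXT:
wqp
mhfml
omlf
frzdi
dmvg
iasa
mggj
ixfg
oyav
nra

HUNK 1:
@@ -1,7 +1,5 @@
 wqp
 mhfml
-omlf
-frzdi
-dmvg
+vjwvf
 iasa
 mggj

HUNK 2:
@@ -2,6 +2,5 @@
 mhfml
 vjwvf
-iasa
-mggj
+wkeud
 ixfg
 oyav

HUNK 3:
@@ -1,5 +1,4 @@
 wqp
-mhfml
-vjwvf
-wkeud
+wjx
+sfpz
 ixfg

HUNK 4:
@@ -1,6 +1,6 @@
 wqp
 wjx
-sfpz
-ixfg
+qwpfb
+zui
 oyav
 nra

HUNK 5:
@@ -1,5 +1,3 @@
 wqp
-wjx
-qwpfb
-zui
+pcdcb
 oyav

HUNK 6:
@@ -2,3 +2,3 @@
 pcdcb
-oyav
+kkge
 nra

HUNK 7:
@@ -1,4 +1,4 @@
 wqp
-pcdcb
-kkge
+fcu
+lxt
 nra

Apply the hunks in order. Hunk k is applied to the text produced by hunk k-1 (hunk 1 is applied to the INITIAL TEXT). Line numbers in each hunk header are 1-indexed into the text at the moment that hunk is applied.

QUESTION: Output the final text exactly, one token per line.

Answer: wqp
fcu
lxt
nra

Derivation:
Hunk 1: at line 1 remove [omlf,frzdi,dmvg] add [vjwvf] -> 8 lines: wqp mhfml vjwvf iasa mggj ixfg oyav nra
Hunk 2: at line 2 remove [iasa,mggj] add [wkeud] -> 7 lines: wqp mhfml vjwvf wkeud ixfg oyav nra
Hunk 3: at line 1 remove [mhfml,vjwvf,wkeud] add [wjx,sfpz] -> 6 lines: wqp wjx sfpz ixfg oyav nra
Hunk 4: at line 1 remove [sfpz,ixfg] add [qwpfb,zui] -> 6 lines: wqp wjx qwpfb zui oyav nra
Hunk 5: at line 1 remove [wjx,qwpfb,zui] add [pcdcb] -> 4 lines: wqp pcdcb oyav nra
Hunk 6: at line 2 remove [oyav] add [kkge] -> 4 lines: wqp pcdcb kkge nra
Hunk 7: at line 1 remove [pcdcb,kkge] add [fcu,lxt] -> 4 lines: wqp fcu lxt nra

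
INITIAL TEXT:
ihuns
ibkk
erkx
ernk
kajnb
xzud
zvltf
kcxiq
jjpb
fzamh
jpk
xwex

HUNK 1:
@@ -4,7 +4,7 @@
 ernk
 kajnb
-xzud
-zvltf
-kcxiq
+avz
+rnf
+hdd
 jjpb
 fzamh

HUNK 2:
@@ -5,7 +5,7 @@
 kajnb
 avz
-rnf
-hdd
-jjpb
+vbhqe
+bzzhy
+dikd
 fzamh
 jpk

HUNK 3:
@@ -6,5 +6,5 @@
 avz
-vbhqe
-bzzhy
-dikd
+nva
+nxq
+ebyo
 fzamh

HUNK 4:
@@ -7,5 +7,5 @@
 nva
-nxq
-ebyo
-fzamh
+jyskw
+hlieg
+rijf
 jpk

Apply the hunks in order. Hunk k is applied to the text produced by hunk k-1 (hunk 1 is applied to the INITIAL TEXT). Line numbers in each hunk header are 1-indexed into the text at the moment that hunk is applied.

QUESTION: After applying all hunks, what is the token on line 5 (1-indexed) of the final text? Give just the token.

Answer: kajnb

Derivation:
Hunk 1: at line 4 remove [xzud,zvltf,kcxiq] add [avz,rnf,hdd] -> 12 lines: ihuns ibkk erkx ernk kajnb avz rnf hdd jjpb fzamh jpk xwex
Hunk 2: at line 5 remove [rnf,hdd,jjpb] add [vbhqe,bzzhy,dikd] -> 12 lines: ihuns ibkk erkx ernk kajnb avz vbhqe bzzhy dikd fzamh jpk xwex
Hunk 3: at line 6 remove [vbhqe,bzzhy,dikd] add [nva,nxq,ebyo] -> 12 lines: ihuns ibkk erkx ernk kajnb avz nva nxq ebyo fzamh jpk xwex
Hunk 4: at line 7 remove [nxq,ebyo,fzamh] add [jyskw,hlieg,rijf] -> 12 lines: ihuns ibkk erkx ernk kajnb avz nva jyskw hlieg rijf jpk xwex
Final line 5: kajnb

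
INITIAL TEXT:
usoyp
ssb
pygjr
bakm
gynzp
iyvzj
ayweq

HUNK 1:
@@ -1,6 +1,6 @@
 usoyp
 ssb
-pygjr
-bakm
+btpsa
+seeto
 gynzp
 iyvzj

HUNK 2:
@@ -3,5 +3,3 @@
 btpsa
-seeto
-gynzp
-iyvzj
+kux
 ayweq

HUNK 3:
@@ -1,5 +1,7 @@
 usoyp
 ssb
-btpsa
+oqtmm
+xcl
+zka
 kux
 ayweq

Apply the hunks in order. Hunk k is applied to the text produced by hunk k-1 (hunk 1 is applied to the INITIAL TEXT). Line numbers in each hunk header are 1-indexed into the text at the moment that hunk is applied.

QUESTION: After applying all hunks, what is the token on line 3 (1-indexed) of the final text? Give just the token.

Answer: oqtmm

Derivation:
Hunk 1: at line 1 remove [pygjr,bakm] add [btpsa,seeto] -> 7 lines: usoyp ssb btpsa seeto gynzp iyvzj ayweq
Hunk 2: at line 3 remove [seeto,gynzp,iyvzj] add [kux] -> 5 lines: usoyp ssb btpsa kux ayweq
Hunk 3: at line 1 remove [btpsa] add [oqtmm,xcl,zka] -> 7 lines: usoyp ssb oqtmm xcl zka kux ayweq
Final line 3: oqtmm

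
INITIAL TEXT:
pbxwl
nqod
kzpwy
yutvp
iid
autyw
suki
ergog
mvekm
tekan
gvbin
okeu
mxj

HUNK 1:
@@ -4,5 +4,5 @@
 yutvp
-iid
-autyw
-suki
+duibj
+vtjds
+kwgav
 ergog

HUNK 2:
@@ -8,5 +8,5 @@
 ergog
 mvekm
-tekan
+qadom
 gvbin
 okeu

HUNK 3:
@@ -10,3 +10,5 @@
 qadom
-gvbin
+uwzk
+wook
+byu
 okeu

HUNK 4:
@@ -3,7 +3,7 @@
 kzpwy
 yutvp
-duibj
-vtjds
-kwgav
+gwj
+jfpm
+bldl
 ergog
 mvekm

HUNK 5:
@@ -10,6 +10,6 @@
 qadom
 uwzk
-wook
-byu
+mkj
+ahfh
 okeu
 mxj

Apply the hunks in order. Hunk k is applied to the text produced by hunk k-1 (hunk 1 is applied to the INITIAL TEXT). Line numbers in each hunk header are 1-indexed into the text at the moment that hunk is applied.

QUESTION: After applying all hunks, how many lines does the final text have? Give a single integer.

Answer: 15

Derivation:
Hunk 1: at line 4 remove [iid,autyw,suki] add [duibj,vtjds,kwgav] -> 13 lines: pbxwl nqod kzpwy yutvp duibj vtjds kwgav ergog mvekm tekan gvbin okeu mxj
Hunk 2: at line 8 remove [tekan] add [qadom] -> 13 lines: pbxwl nqod kzpwy yutvp duibj vtjds kwgav ergog mvekm qadom gvbin okeu mxj
Hunk 3: at line 10 remove [gvbin] add [uwzk,wook,byu] -> 15 lines: pbxwl nqod kzpwy yutvp duibj vtjds kwgav ergog mvekm qadom uwzk wook byu okeu mxj
Hunk 4: at line 3 remove [duibj,vtjds,kwgav] add [gwj,jfpm,bldl] -> 15 lines: pbxwl nqod kzpwy yutvp gwj jfpm bldl ergog mvekm qadom uwzk wook byu okeu mxj
Hunk 5: at line 10 remove [wook,byu] add [mkj,ahfh] -> 15 lines: pbxwl nqod kzpwy yutvp gwj jfpm bldl ergog mvekm qadom uwzk mkj ahfh okeu mxj
Final line count: 15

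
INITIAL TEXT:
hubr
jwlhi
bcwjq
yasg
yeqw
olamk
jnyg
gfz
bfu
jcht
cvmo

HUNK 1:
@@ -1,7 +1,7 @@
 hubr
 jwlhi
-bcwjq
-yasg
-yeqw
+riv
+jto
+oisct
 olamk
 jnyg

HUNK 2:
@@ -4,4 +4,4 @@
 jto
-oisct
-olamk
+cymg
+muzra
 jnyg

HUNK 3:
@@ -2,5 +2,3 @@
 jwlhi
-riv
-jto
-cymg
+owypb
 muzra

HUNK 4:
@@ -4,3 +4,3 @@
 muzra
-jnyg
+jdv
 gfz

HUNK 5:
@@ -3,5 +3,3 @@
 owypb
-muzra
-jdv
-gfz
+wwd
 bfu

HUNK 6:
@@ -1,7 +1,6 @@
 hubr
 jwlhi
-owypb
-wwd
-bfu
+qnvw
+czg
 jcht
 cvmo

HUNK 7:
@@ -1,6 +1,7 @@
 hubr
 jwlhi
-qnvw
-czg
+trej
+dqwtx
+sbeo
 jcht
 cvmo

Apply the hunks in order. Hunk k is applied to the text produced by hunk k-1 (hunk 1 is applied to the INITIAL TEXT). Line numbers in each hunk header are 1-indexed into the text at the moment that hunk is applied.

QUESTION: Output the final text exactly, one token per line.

Hunk 1: at line 1 remove [bcwjq,yasg,yeqw] add [riv,jto,oisct] -> 11 lines: hubr jwlhi riv jto oisct olamk jnyg gfz bfu jcht cvmo
Hunk 2: at line 4 remove [oisct,olamk] add [cymg,muzra] -> 11 lines: hubr jwlhi riv jto cymg muzra jnyg gfz bfu jcht cvmo
Hunk 3: at line 2 remove [riv,jto,cymg] add [owypb] -> 9 lines: hubr jwlhi owypb muzra jnyg gfz bfu jcht cvmo
Hunk 4: at line 4 remove [jnyg] add [jdv] -> 9 lines: hubr jwlhi owypb muzra jdv gfz bfu jcht cvmo
Hunk 5: at line 3 remove [muzra,jdv,gfz] add [wwd] -> 7 lines: hubr jwlhi owypb wwd bfu jcht cvmo
Hunk 6: at line 1 remove [owypb,wwd,bfu] add [qnvw,czg] -> 6 lines: hubr jwlhi qnvw czg jcht cvmo
Hunk 7: at line 1 remove [qnvw,czg] add [trej,dqwtx,sbeo] -> 7 lines: hubr jwlhi trej dqwtx sbeo jcht cvmo

Answer: hubr
jwlhi
trej
dqwtx
sbeo
jcht
cvmo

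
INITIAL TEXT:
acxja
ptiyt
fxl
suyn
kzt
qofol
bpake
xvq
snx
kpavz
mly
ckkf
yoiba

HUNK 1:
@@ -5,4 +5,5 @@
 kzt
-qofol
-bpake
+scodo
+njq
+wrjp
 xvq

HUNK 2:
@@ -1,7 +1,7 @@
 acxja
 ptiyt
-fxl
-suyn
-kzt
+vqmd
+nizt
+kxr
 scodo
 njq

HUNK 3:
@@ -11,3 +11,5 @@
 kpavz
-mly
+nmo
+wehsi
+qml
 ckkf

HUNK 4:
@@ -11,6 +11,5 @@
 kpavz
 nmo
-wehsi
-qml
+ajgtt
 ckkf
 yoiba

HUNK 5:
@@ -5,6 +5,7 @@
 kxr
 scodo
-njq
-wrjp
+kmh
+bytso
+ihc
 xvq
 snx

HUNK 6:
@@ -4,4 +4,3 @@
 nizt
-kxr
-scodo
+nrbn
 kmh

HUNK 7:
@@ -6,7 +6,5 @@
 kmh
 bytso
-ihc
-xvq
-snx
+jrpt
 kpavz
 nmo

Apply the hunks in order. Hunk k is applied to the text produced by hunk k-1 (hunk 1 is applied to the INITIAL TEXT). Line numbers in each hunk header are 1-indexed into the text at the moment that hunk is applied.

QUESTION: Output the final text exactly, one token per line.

Answer: acxja
ptiyt
vqmd
nizt
nrbn
kmh
bytso
jrpt
kpavz
nmo
ajgtt
ckkf
yoiba

Derivation:
Hunk 1: at line 5 remove [qofol,bpake] add [scodo,njq,wrjp] -> 14 lines: acxja ptiyt fxl suyn kzt scodo njq wrjp xvq snx kpavz mly ckkf yoiba
Hunk 2: at line 1 remove [fxl,suyn,kzt] add [vqmd,nizt,kxr] -> 14 lines: acxja ptiyt vqmd nizt kxr scodo njq wrjp xvq snx kpavz mly ckkf yoiba
Hunk 3: at line 11 remove [mly] add [nmo,wehsi,qml] -> 16 lines: acxja ptiyt vqmd nizt kxr scodo njq wrjp xvq snx kpavz nmo wehsi qml ckkf yoiba
Hunk 4: at line 11 remove [wehsi,qml] add [ajgtt] -> 15 lines: acxja ptiyt vqmd nizt kxr scodo njq wrjp xvq snx kpavz nmo ajgtt ckkf yoiba
Hunk 5: at line 5 remove [njq,wrjp] add [kmh,bytso,ihc] -> 16 lines: acxja ptiyt vqmd nizt kxr scodo kmh bytso ihc xvq snx kpavz nmo ajgtt ckkf yoiba
Hunk 6: at line 4 remove [kxr,scodo] add [nrbn] -> 15 lines: acxja ptiyt vqmd nizt nrbn kmh bytso ihc xvq snx kpavz nmo ajgtt ckkf yoiba
Hunk 7: at line 6 remove [ihc,xvq,snx] add [jrpt] -> 13 lines: acxja ptiyt vqmd nizt nrbn kmh bytso jrpt kpavz nmo ajgtt ckkf yoiba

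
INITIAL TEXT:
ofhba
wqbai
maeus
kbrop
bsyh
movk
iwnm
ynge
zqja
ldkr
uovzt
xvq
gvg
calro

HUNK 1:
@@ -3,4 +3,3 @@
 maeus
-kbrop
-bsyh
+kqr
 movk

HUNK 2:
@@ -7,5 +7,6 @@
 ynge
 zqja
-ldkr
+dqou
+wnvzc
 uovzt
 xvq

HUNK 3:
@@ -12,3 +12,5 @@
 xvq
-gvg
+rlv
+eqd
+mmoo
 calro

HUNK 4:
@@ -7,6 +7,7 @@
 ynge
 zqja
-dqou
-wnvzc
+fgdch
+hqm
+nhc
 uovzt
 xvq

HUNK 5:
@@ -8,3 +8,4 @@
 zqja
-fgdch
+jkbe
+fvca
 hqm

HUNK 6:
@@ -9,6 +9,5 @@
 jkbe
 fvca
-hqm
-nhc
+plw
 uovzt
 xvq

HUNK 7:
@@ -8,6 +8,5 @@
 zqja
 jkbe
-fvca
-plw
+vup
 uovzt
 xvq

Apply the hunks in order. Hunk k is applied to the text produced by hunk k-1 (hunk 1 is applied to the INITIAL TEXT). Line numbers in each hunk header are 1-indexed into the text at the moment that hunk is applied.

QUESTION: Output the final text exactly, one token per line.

Answer: ofhba
wqbai
maeus
kqr
movk
iwnm
ynge
zqja
jkbe
vup
uovzt
xvq
rlv
eqd
mmoo
calro

Derivation:
Hunk 1: at line 3 remove [kbrop,bsyh] add [kqr] -> 13 lines: ofhba wqbai maeus kqr movk iwnm ynge zqja ldkr uovzt xvq gvg calro
Hunk 2: at line 7 remove [ldkr] add [dqou,wnvzc] -> 14 lines: ofhba wqbai maeus kqr movk iwnm ynge zqja dqou wnvzc uovzt xvq gvg calro
Hunk 3: at line 12 remove [gvg] add [rlv,eqd,mmoo] -> 16 lines: ofhba wqbai maeus kqr movk iwnm ynge zqja dqou wnvzc uovzt xvq rlv eqd mmoo calro
Hunk 4: at line 7 remove [dqou,wnvzc] add [fgdch,hqm,nhc] -> 17 lines: ofhba wqbai maeus kqr movk iwnm ynge zqja fgdch hqm nhc uovzt xvq rlv eqd mmoo calro
Hunk 5: at line 8 remove [fgdch] add [jkbe,fvca] -> 18 lines: ofhba wqbai maeus kqr movk iwnm ynge zqja jkbe fvca hqm nhc uovzt xvq rlv eqd mmoo calro
Hunk 6: at line 9 remove [hqm,nhc] add [plw] -> 17 lines: ofhba wqbai maeus kqr movk iwnm ynge zqja jkbe fvca plw uovzt xvq rlv eqd mmoo calro
Hunk 7: at line 8 remove [fvca,plw] add [vup] -> 16 lines: ofhba wqbai maeus kqr movk iwnm ynge zqja jkbe vup uovzt xvq rlv eqd mmoo calro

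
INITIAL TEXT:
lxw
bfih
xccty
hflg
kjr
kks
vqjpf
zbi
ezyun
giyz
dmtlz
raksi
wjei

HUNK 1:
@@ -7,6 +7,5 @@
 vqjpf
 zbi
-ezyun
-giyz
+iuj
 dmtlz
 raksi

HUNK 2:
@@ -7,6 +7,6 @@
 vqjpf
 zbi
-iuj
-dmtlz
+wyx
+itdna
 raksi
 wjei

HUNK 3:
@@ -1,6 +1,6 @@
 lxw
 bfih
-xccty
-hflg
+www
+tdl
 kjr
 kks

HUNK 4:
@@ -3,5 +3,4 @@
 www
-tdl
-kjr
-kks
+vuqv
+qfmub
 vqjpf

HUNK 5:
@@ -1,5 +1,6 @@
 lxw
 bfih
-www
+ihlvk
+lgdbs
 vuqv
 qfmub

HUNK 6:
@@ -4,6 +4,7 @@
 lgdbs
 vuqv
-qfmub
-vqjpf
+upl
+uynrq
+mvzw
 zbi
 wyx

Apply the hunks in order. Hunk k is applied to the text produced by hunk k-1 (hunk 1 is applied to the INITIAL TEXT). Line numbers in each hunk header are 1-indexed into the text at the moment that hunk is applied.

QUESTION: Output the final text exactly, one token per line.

Hunk 1: at line 7 remove [ezyun,giyz] add [iuj] -> 12 lines: lxw bfih xccty hflg kjr kks vqjpf zbi iuj dmtlz raksi wjei
Hunk 2: at line 7 remove [iuj,dmtlz] add [wyx,itdna] -> 12 lines: lxw bfih xccty hflg kjr kks vqjpf zbi wyx itdna raksi wjei
Hunk 3: at line 1 remove [xccty,hflg] add [www,tdl] -> 12 lines: lxw bfih www tdl kjr kks vqjpf zbi wyx itdna raksi wjei
Hunk 4: at line 3 remove [tdl,kjr,kks] add [vuqv,qfmub] -> 11 lines: lxw bfih www vuqv qfmub vqjpf zbi wyx itdna raksi wjei
Hunk 5: at line 1 remove [www] add [ihlvk,lgdbs] -> 12 lines: lxw bfih ihlvk lgdbs vuqv qfmub vqjpf zbi wyx itdna raksi wjei
Hunk 6: at line 4 remove [qfmub,vqjpf] add [upl,uynrq,mvzw] -> 13 lines: lxw bfih ihlvk lgdbs vuqv upl uynrq mvzw zbi wyx itdna raksi wjei

Answer: lxw
bfih
ihlvk
lgdbs
vuqv
upl
uynrq
mvzw
zbi
wyx
itdna
raksi
wjei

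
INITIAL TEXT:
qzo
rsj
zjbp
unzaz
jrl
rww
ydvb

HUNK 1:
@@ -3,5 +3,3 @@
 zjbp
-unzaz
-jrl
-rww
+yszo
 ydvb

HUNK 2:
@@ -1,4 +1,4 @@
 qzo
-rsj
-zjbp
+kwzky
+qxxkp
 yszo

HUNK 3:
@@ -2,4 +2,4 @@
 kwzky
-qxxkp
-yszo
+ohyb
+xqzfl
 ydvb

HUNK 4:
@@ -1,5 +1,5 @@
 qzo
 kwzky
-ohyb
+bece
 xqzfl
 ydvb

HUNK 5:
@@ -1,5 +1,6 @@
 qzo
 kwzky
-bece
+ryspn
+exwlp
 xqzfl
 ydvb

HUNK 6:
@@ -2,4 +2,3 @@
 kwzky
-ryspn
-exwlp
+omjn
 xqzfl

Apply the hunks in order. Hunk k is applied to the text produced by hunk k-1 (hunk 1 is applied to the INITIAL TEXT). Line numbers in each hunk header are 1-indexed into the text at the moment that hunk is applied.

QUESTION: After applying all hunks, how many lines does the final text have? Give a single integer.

Hunk 1: at line 3 remove [unzaz,jrl,rww] add [yszo] -> 5 lines: qzo rsj zjbp yszo ydvb
Hunk 2: at line 1 remove [rsj,zjbp] add [kwzky,qxxkp] -> 5 lines: qzo kwzky qxxkp yszo ydvb
Hunk 3: at line 2 remove [qxxkp,yszo] add [ohyb,xqzfl] -> 5 lines: qzo kwzky ohyb xqzfl ydvb
Hunk 4: at line 1 remove [ohyb] add [bece] -> 5 lines: qzo kwzky bece xqzfl ydvb
Hunk 5: at line 1 remove [bece] add [ryspn,exwlp] -> 6 lines: qzo kwzky ryspn exwlp xqzfl ydvb
Hunk 6: at line 2 remove [ryspn,exwlp] add [omjn] -> 5 lines: qzo kwzky omjn xqzfl ydvb
Final line count: 5

Answer: 5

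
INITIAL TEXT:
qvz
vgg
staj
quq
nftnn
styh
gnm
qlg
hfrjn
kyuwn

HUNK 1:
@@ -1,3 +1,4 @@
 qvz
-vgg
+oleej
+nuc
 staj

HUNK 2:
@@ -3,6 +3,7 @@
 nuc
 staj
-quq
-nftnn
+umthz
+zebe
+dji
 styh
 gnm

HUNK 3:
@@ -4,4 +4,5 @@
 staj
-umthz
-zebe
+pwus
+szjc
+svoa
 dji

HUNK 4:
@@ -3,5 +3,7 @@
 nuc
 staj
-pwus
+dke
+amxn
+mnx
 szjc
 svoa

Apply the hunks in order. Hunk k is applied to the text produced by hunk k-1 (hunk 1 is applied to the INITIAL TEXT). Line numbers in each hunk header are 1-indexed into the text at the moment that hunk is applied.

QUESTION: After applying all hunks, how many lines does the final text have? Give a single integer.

Answer: 15

Derivation:
Hunk 1: at line 1 remove [vgg] add [oleej,nuc] -> 11 lines: qvz oleej nuc staj quq nftnn styh gnm qlg hfrjn kyuwn
Hunk 2: at line 3 remove [quq,nftnn] add [umthz,zebe,dji] -> 12 lines: qvz oleej nuc staj umthz zebe dji styh gnm qlg hfrjn kyuwn
Hunk 3: at line 4 remove [umthz,zebe] add [pwus,szjc,svoa] -> 13 lines: qvz oleej nuc staj pwus szjc svoa dji styh gnm qlg hfrjn kyuwn
Hunk 4: at line 3 remove [pwus] add [dke,amxn,mnx] -> 15 lines: qvz oleej nuc staj dke amxn mnx szjc svoa dji styh gnm qlg hfrjn kyuwn
Final line count: 15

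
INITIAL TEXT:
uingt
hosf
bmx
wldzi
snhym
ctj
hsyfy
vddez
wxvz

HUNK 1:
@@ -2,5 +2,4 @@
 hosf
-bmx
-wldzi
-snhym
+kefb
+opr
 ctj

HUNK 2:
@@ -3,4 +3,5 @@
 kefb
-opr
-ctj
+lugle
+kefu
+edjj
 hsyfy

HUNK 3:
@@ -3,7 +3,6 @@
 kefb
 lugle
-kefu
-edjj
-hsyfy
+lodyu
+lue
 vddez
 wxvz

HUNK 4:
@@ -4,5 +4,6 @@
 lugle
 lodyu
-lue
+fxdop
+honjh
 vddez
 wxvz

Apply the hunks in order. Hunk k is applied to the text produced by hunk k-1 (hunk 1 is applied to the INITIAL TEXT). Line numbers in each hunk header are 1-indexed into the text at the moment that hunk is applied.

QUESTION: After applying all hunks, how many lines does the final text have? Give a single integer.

Answer: 9

Derivation:
Hunk 1: at line 2 remove [bmx,wldzi,snhym] add [kefb,opr] -> 8 lines: uingt hosf kefb opr ctj hsyfy vddez wxvz
Hunk 2: at line 3 remove [opr,ctj] add [lugle,kefu,edjj] -> 9 lines: uingt hosf kefb lugle kefu edjj hsyfy vddez wxvz
Hunk 3: at line 3 remove [kefu,edjj,hsyfy] add [lodyu,lue] -> 8 lines: uingt hosf kefb lugle lodyu lue vddez wxvz
Hunk 4: at line 4 remove [lue] add [fxdop,honjh] -> 9 lines: uingt hosf kefb lugle lodyu fxdop honjh vddez wxvz
Final line count: 9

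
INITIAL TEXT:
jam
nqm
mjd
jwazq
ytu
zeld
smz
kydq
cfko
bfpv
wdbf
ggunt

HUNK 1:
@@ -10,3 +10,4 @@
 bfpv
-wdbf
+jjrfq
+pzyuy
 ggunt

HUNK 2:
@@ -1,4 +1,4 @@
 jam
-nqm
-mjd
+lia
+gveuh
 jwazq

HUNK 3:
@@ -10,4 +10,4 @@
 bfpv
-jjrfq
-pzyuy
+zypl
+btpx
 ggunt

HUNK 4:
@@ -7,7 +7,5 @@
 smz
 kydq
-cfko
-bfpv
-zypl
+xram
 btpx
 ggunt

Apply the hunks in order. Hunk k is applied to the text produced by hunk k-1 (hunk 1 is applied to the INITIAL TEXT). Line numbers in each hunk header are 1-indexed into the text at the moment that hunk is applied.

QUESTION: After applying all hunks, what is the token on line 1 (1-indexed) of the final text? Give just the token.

Answer: jam

Derivation:
Hunk 1: at line 10 remove [wdbf] add [jjrfq,pzyuy] -> 13 lines: jam nqm mjd jwazq ytu zeld smz kydq cfko bfpv jjrfq pzyuy ggunt
Hunk 2: at line 1 remove [nqm,mjd] add [lia,gveuh] -> 13 lines: jam lia gveuh jwazq ytu zeld smz kydq cfko bfpv jjrfq pzyuy ggunt
Hunk 3: at line 10 remove [jjrfq,pzyuy] add [zypl,btpx] -> 13 lines: jam lia gveuh jwazq ytu zeld smz kydq cfko bfpv zypl btpx ggunt
Hunk 4: at line 7 remove [cfko,bfpv,zypl] add [xram] -> 11 lines: jam lia gveuh jwazq ytu zeld smz kydq xram btpx ggunt
Final line 1: jam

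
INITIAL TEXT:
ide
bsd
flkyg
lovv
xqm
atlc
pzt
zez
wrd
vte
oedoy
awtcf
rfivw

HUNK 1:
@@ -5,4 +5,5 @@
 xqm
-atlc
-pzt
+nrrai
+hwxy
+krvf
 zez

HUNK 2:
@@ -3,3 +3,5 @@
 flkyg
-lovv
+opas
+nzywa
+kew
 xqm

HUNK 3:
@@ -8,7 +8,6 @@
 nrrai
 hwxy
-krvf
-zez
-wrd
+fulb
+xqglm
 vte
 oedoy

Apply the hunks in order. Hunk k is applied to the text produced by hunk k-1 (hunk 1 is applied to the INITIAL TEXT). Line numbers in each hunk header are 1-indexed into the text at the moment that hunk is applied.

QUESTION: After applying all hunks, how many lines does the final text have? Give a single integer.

Hunk 1: at line 5 remove [atlc,pzt] add [nrrai,hwxy,krvf] -> 14 lines: ide bsd flkyg lovv xqm nrrai hwxy krvf zez wrd vte oedoy awtcf rfivw
Hunk 2: at line 3 remove [lovv] add [opas,nzywa,kew] -> 16 lines: ide bsd flkyg opas nzywa kew xqm nrrai hwxy krvf zez wrd vte oedoy awtcf rfivw
Hunk 3: at line 8 remove [krvf,zez,wrd] add [fulb,xqglm] -> 15 lines: ide bsd flkyg opas nzywa kew xqm nrrai hwxy fulb xqglm vte oedoy awtcf rfivw
Final line count: 15

Answer: 15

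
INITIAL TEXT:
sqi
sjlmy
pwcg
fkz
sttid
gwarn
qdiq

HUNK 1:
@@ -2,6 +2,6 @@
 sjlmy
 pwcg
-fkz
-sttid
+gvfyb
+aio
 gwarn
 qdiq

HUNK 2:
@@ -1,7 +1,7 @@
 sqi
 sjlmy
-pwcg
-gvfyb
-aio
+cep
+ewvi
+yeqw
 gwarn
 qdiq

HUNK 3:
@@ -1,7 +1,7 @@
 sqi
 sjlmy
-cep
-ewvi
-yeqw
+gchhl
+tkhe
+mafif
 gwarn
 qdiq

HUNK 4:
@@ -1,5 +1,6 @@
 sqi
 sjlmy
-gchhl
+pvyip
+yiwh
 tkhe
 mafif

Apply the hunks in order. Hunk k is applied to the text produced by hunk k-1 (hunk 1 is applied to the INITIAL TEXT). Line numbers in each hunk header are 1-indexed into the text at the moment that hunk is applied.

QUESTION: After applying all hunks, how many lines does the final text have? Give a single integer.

Answer: 8

Derivation:
Hunk 1: at line 2 remove [fkz,sttid] add [gvfyb,aio] -> 7 lines: sqi sjlmy pwcg gvfyb aio gwarn qdiq
Hunk 2: at line 1 remove [pwcg,gvfyb,aio] add [cep,ewvi,yeqw] -> 7 lines: sqi sjlmy cep ewvi yeqw gwarn qdiq
Hunk 3: at line 1 remove [cep,ewvi,yeqw] add [gchhl,tkhe,mafif] -> 7 lines: sqi sjlmy gchhl tkhe mafif gwarn qdiq
Hunk 4: at line 1 remove [gchhl] add [pvyip,yiwh] -> 8 lines: sqi sjlmy pvyip yiwh tkhe mafif gwarn qdiq
Final line count: 8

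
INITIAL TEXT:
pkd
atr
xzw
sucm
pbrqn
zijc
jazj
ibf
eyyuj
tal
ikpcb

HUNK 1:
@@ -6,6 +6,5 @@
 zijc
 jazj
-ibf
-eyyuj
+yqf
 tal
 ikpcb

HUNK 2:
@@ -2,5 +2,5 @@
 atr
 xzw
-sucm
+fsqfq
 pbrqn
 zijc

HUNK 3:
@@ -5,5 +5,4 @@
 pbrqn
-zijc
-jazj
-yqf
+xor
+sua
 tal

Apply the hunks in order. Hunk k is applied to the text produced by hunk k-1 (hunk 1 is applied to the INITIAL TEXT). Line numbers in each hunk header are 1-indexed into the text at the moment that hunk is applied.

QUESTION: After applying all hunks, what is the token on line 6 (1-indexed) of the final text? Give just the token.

Hunk 1: at line 6 remove [ibf,eyyuj] add [yqf] -> 10 lines: pkd atr xzw sucm pbrqn zijc jazj yqf tal ikpcb
Hunk 2: at line 2 remove [sucm] add [fsqfq] -> 10 lines: pkd atr xzw fsqfq pbrqn zijc jazj yqf tal ikpcb
Hunk 3: at line 5 remove [zijc,jazj,yqf] add [xor,sua] -> 9 lines: pkd atr xzw fsqfq pbrqn xor sua tal ikpcb
Final line 6: xor

Answer: xor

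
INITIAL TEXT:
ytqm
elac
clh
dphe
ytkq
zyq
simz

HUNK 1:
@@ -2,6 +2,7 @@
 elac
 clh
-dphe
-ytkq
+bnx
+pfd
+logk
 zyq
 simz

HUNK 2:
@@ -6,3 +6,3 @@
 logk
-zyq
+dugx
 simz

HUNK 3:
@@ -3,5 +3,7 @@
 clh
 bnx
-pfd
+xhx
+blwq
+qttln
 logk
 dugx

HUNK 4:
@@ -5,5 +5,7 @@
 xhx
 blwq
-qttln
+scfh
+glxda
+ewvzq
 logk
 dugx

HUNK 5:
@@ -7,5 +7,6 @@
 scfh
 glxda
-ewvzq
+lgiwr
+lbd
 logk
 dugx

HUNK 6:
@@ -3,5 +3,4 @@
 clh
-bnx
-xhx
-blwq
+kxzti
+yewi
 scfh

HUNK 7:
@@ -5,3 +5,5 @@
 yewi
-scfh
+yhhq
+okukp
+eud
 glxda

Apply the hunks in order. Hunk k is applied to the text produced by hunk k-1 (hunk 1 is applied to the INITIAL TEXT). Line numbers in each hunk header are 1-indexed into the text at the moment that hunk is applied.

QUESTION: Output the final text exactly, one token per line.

Hunk 1: at line 2 remove [dphe,ytkq] add [bnx,pfd,logk] -> 8 lines: ytqm elac clh bnx pfd logk zyq simz
Hunk 2: at line 6 remove [zyq] add [dugx] -> 8 lines: ytqm elac clh bnx pfd logk dugx simz
Hunk 3: at line 3 remove [pfd] add [xhx,blwq,qttln] -> 10 lines: ytqm elac clh bnx xhx blwq qttln logk dugx simz
Hunk 4: at line 5 remove [qttln] add [scfh,glxda,ewvzq] -> 12 lines: ytqm elac clh bnx xhx blwq scfh glxda ewvzq logk dugx simz
Hunk 5: at line 7 remove [ewvzq] add [lgiwr,lbd] -> 13 lines: ytqm elac clh bnx xhx blwq scfh glxda lgiwr lbd logk dugx simz
Hunk 6: at line 3 remove [bnx,xhx,blwq] add [kxzti,yewi] -> 12 lines: ytqm elac clh kxzti yewi scfh glxda lgiwr lbd logk dugx simz
Hunk 7: at line 5 remove [scfh] add [yhhq,okukp,eud] -> 14 lines: ytqm elac clh kxzti yewi yhhq okukp eud glxda lgiwr lbd logk dugx simz

Answer: ytqm
elac
clh
kxzti
yewi
yhhq
okukp
eud
glxda
lgiwr
lbd
logk
dugx
simz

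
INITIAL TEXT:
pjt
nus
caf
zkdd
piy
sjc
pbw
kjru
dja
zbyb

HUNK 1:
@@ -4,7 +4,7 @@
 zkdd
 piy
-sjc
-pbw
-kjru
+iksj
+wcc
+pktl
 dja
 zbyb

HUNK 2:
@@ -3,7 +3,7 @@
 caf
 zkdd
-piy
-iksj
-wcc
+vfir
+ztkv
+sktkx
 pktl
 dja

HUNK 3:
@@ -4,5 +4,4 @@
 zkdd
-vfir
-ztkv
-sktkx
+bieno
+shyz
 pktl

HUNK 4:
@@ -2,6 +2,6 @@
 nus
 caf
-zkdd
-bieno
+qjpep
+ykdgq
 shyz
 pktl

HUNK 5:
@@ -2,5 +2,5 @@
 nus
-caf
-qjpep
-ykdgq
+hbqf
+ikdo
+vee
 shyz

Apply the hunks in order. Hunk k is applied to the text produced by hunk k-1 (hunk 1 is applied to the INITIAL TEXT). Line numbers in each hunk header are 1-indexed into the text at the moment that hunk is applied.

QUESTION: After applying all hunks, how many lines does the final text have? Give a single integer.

Answer: 9

Derivation:
Hunk 1: at line 4 remove [sjc,pbw,kjru] add [iksj,wcc,pktl] -> 10 lines: pjt nus caf zkdd piy iksj wcc pktl dja zbyb
Hunk 2: at line 3 remove [piy,iksj,wcc] add [vfir,ztkv,sktkx] -> 10 lines: pjt nus caf zkdd vfir ztkv sktkx pktl dja zbyb
Hunk 3: at line 4 remove [vfir,ztkv,sktkx] add [bieno,shyz] -> 9 lines: pjt nus caf zkdd bieno shyz pktl dja zbyb
Hunk 4: at line 2 remove [zkdd,bieno] add [qjpep,ykdgq] -> 9 lines: pjt nus caf qjpep ykdgq shyz pktl dja zbyb
Hunk 5: at line 2 remove [caf,qjpep,ykdgq] add [hbqf,ikdo,vee] -> 9 lines: pjt nus hbqf ikdo vee shyz pktl dja zbyb
Final line count: 9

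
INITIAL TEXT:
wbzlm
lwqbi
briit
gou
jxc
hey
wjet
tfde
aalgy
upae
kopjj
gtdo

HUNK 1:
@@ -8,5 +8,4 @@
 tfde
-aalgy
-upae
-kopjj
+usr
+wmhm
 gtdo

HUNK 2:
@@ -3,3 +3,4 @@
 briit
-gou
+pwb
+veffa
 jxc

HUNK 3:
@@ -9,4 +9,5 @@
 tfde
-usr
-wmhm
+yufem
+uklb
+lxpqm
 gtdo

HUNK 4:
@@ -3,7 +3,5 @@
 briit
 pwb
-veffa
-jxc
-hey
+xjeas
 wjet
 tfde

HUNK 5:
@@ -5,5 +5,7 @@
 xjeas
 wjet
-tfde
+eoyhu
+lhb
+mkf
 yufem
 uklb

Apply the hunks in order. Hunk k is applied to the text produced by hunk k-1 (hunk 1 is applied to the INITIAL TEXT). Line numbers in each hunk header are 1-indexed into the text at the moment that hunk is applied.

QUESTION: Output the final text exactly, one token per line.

Answer: wbzlm
lwqbi
briit
pwb
xjeas
wjet
eoyhu
lhb
mkf
yufem
uklb
lxpqm
gtdo

Derivation:
Hunk 1: at line 8 remove [aalgy,upae,kopjj] add [usr,wmhm] -> 11 lines: wbzlm lwqbi briit gou jxc hey wjet tfde usr wmhm gtdo
Hunk 2: at line 3 remove [gou] add [pwb,veffa] -> 12 lines: wbzlm lwqbi briit pwb veffa jxc hey wjet tfde usr wmhm gtdo
Hunk 3: at line 9 remove [usr,wmhm] add [yufem,uklb,lxpqm] -> 13 lines: wbzlm lwqbi briit pwb veffa jxc hey wjet tfde yufem uklb lxpqm gtdo
Hunk 4: at line 3 remove [veffa,jxc,hey] add [xjeas] -> 11 lines: wbzlm lwqbi briit pwb xjeas wjet tfde yufem uklb lxpqm gtdo
Hunk 5: at line 5 remove [tfde] add [eoyhu,lhb,mkf] -> 13 lines: wbzlm lwqbi briit pwb xjeas wjet eoyhu lhb mkf yufem uklb lxpqm gtdo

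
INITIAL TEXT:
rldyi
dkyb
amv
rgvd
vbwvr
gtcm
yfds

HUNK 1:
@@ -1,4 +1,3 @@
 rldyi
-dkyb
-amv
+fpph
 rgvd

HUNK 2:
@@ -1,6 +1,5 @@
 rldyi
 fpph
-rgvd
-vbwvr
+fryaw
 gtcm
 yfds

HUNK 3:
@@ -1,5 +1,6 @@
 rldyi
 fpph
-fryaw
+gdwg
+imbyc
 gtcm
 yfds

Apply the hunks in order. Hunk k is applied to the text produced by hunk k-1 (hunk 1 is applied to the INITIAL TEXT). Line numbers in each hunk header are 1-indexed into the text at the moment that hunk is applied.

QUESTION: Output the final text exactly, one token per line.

Hunk 1: at line 1 remove [dkyb,amv] add [fpph] -> 6 lines: rldyi fpph rgvd vbwvr gtcm yfds
Hunk 2: at line 1 remove [rgvd,vbwvr] add [fryaw] -> 5 lines: rldyi fpph fryaw gtcm yfds
Hunk 3: at line 1 remove [fryaw] add [gdwg,imbyc] -> 6 lines: rldyi fpph gdwg imbyc gtcm yfds

Answer: rldyi
fpph
gdwg
imbyc
gtcm
yfds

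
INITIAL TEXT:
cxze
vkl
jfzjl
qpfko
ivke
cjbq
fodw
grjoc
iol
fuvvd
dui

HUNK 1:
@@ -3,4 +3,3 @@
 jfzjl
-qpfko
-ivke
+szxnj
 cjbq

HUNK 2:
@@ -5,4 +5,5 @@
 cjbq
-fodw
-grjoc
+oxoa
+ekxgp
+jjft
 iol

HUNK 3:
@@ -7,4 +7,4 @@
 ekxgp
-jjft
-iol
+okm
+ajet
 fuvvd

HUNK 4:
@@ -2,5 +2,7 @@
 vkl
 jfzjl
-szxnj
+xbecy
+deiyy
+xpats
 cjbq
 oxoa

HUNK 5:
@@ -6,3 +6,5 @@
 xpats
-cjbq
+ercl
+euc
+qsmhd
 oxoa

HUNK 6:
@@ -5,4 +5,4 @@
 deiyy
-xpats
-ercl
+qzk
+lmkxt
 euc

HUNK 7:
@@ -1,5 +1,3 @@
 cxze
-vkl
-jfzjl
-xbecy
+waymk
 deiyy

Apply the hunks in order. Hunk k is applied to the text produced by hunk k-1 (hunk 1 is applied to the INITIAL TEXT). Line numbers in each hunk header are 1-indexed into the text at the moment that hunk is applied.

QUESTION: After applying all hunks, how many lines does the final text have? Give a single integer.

Hunk 1: at line 3 remove [qpfko,ivke] add [szxnj] -> 10 lines: cxze vkl jfzjl szxnj cjbq fodw grjoc iol fuvvd dui
Hunk 2: at line 5 remove [fodw,grjoc] add [oxoa,ekxgp,jjft] -> 11 lines: cxze vkl jfzjl szxnj cjbq oxoa ekxgp jjft iol fuvvd dui
Hunk 3: at line 7 remove [jjft,iol] add [okm,ajet] -> 11 lines: cxze vkl jfzjl szxnj cjbq oxoa ekxgp okm ajet fuvvd dui
Hunk 4: at line 2 remove [szxnj] add [xbecy,deiyy,xpats] -> 13 lines: cxze vkl jfzjl xbecy deiyy xpats cjbq oxoa ekxgp okm ajet fuvvd dui
Hunk 5: at line 6 remove [cjbq] add [ercl,euc,qsmhd] -> 15 lines: cxze vkl jfzjl xbecy deiyy xpats ercl euc qsmhd oxoa ekxgp okm ajet fuvvd dui
Hunk 6: at line 5 remove [xpats,ercl] add [qzk,lmkxt] -> 15 lines: cxze vkl jfzjl xbecy deiyy qzk lmkxt euc qsmhd oxoa ekxgp okm ajet fuvvd dui
Hunk 7: at line 1 remove [vkl,jfzjl,xbecy] add [waymk] -> 13 lines: cxze waymk deiyy qzk lmkxt euc qsmhd oxoa ekxgp okm ajet fuvvd dui
Final line count: 13

Answer: 13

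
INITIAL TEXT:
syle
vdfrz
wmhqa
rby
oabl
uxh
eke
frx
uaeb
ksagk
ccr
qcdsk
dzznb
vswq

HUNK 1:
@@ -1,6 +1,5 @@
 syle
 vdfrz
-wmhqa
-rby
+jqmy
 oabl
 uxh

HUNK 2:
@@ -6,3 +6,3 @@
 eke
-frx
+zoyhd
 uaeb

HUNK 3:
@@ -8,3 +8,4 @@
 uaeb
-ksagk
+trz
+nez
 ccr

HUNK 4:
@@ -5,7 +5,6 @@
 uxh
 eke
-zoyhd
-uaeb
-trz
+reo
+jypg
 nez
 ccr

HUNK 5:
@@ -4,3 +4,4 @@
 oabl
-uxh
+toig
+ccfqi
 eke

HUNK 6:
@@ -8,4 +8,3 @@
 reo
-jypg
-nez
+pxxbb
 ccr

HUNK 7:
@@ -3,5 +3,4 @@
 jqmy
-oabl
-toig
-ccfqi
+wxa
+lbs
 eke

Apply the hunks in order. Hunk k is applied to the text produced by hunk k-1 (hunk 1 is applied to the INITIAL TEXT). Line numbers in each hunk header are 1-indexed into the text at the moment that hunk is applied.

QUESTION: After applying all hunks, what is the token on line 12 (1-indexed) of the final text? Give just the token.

Answer: vswq

Derivation:
Hunk 1: at line 1 remove [wmhqa,rby] add [jqmy] -> 13 lines: syle vdfrz jqmy oabl uxh eke frx uaeb ksagk ccr qcdsk dzznb vswq
Hunk 2: at line 6 remove [frx] add [zoyhd] -> 13 lines: syle vdfrz jqmy oabl uxh eke zoyhd uaeb ksagk ccr qcdsk dzznb vswq
Hunk 3: at line 8 remove [ksagk] add [trz,nez] -> 14 lines: syle vdfrz jqmy oabl uxh eke zoyhd uaeb trz nez ccr qcdsk dzznb vswq
Hunk 4: at line 5 remove [zoyhd,uaeb,trz] add [reo,jypg] -> 13 lines: syle vdfrz jqmy oabl uxh eke reo jypg nez ccr qcdsk dzznb vswq
Hunk 5: at line 4 remove [uxh] add [toig,ccfqi] -> 14 lines: syle vdfrz jqmy oabl toig ccfqi eke reo jypg nez ccr qcdsk dzznb vswq
Hunk 6: at line 8 remove [jypg,nez] add [pxxbb] -> 13 lines: syle vdfrz jqmy oabl toig ccfqi eke reo pxxbb ccr qcdsk dzznb vswq
Hunk 7: at line 3 remove [oabl,toig,ccfqi] add [wxa,lbs] -> 12 lines: syle vdfrz jqmy wxa lbs eke reo pxxbb ccr qcdsk dzznb vswq
Final line 12: vswq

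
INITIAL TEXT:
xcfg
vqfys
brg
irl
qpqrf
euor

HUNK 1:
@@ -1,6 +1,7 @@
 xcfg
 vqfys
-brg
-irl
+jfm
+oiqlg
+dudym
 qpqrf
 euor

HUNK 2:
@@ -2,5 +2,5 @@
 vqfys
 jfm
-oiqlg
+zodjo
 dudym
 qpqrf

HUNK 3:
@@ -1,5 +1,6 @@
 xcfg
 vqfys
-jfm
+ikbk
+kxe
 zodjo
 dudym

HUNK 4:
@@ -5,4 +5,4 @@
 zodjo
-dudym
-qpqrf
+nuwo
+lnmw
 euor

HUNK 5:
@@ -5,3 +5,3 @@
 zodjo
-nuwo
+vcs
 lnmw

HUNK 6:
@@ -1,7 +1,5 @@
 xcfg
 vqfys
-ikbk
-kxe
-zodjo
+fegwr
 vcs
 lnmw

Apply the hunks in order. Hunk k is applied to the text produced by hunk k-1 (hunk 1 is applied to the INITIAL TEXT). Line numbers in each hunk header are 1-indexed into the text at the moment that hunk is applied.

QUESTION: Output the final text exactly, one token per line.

Answer: xcfg
vqfys
fegwr
vcs
lnmw
euor

Derivation:
Hunk 1: at line 1 remove [brg,irl] add [jfm,oiqlg,dudym] -> 7 lines: xcfg vqfys jfm oiqlg dudym qpqrf euor
Hunk 2: at line 2 remove [oiqlg] add [zodjo] -> 7 lines: xcfg vqfys jfm zodjo dudym qpqrf euor
Hunk 3: at line 1 remove [jfm] add [ikbk,kxe] -> 8 lines: xcfg vqfys ikbk kxe zodjo dudym qpqrf euor
Hunk 4: at line 5 remove [dudym,qpqrf] add [nuwo,lnmw] -> 8 lines: xcfg vqfys ikbk kxe zodjo nuwo lnmw euor
Hunk 5: at line 5 remove [nuwo] add [vcs] -> 8 lines: xcfg vqfys ikbk kxe zodjo vcs lnmw euor
Hunk 6: at line 1 remove [ikbk,kxe,zodjo] add [fegwr] -> 6 lines: xcfg vqfys fegwr vcs lnmw euor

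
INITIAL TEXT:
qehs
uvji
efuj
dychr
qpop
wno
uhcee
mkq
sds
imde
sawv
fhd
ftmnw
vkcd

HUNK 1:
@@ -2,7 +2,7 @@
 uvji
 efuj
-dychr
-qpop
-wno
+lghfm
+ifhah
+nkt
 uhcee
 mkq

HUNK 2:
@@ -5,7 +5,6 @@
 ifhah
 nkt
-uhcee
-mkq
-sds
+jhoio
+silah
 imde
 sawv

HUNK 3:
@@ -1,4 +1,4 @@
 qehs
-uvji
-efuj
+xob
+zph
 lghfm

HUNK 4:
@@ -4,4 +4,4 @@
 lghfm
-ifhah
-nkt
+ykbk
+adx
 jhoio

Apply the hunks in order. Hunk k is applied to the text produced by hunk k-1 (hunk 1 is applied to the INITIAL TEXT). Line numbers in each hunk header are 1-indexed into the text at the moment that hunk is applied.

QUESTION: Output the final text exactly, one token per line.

Answer: qehs
xob
zph
lghfm
ykbk
adx
jhoio
silah
imde
sawv
fhd
ftmnw
vkcd

Derivation:
Hunk 1: at line 2 remove [dychr,qpop,wno] add [lghfm,ifhah,nkt] -> 14 lines: qehs uvji efuj lghfm ifhah nkt uhcee mkq sds imde sawv fhd ftmnw vkcd
Hunk 2: at line 5 remove [uhcee,mkq,sds] add [jhoio,silah] -> 13 lines: qehs uvji efuj lghfm ifhah nkt jhoio silah imde sawv fhd ftmnw vkcd
Hunk 3: at line 1 remove [uvji,efuj] add [xob,zph] -> 13 lines: qehs xob zph lghfm ifhah nkt jhoio silah imde sawv fhd ftmnw vkcd
Hunk 4: at line 4 remove [ifhah,nkt] add [ykbk,adx] -> 13 lines: qehs xob zph lghfm ykbk adx jhoio silah imde sawv fhd ftmnw vkcd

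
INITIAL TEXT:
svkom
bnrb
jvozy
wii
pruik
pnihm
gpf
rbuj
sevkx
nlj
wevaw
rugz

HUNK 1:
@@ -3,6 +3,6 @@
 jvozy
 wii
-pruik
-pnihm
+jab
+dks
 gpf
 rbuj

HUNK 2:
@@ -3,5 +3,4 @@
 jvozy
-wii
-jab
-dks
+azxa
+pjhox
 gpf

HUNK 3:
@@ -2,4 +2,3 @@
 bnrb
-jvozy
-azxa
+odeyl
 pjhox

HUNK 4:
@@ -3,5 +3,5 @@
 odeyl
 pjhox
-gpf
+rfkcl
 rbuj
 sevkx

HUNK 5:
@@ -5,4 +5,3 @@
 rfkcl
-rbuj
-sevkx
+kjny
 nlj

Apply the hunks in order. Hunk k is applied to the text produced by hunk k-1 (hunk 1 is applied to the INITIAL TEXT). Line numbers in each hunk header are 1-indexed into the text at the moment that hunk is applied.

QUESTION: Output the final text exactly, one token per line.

Hunk 1: at line 3 remove [pruik,pnihm] add [jab,dks] -> 12 lines: svkom bnrb jvozy wii jab dks gpf rbuj sevkx nlj wevaw rugz
Hunk 2: at line 3 remove [wii,jab,dks] add [azxa,pjhox] -> 11 lines: svkom bnrb jvozy azxa pjhox gpf rbuj sevkx nlj wevaw rugz
Hunk 3: at line 2 remove [jvozy,azxa] add [odeyl] -> 10 lines: svkom bnrb odeyl pjhox gpf rbuj sevkx nlj wevaw rugz
Hunk 4: at line 3 remove [gpf] add [rfkcl] -> 10 lines: svkom bnrb odeyl pjhox rfkcl rbuj sevkx nlj wevaw rugz
Hunk 5: at line 5 remove [rbuj,sevkx] add [kjny] -> 9 lines: svkom bnrb odeyl pjhox rfkcl kjny nlj wevaw rugz

Answer: svkom
bnrb
odeyl
pjhox
rfkcl
kjny
nlj
wevaw
rugz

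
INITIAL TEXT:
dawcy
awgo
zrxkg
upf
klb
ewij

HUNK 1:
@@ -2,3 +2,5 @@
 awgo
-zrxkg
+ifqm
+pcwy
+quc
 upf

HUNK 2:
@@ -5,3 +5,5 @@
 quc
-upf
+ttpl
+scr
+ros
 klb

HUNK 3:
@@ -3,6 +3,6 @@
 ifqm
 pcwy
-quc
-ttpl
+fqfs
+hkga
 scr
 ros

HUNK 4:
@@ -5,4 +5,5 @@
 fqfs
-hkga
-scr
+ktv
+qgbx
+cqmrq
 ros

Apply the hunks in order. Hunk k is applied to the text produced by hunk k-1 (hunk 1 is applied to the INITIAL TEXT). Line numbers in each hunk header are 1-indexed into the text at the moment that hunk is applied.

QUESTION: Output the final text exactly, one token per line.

Hunk 1: at line 2 remove [zrxkg] add [ifqm,pcwy,quc] -> 8 lines: dawcy awgo ifqm pcwy quc upf klb ewij
Hunk 2: at line 5 remove [upf] add [ttpl,scr,ros] -> 10 lines: dawcy awgo ifqm pcwy quc ttpl scr ros klb ewij
Hunk 3: at line 3 remove [quc,ttpl] add [fqfs,hkga] -> 10 lines: dawcy awgo ifqm pcwy fqfs hkga scr ros klb ewij
Hunk 4: at line 5 remove [hkga,scr] add [ktv,qgbx,cqmrq] -> 11 lines: dawcy awgo ifqm pcwy fqfs ktv qgbx cqmrq ros klb ewij

Answer: dawcy
awgo
ifqm
pcwy
fqfs
ktv
qgbx
cqmrq
ros
klb
ewij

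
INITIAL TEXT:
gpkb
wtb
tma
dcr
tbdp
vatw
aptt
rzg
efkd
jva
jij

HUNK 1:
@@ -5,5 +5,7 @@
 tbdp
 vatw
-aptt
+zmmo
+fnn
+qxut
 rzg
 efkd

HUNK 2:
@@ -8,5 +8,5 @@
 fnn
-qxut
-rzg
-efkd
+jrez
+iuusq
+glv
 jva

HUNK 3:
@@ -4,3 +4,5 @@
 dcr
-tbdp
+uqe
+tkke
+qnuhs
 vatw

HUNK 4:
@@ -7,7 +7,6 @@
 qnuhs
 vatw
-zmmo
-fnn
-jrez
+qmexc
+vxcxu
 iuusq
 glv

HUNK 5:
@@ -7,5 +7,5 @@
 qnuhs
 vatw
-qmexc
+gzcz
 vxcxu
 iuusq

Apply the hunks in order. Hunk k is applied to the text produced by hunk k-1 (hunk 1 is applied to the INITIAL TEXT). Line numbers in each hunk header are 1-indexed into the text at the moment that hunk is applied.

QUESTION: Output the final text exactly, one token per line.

Hunk 1: at line 5 remove [aptt] add [zmmo,fnn,qxut] -> 13 lines: gpkb wtb tma dcr tbdp vatw zmmo fnn qxut rzg efkd jva jij
Hunk 2: at line 8 remove [qxut,rzg,efkd] add [jrez,iuusq,glv] -> 13 lines: gpkb wtb tma dcr tbdp vatw zmmo fnn jrez iuusq glv jva jij
Hunk 3: at line 4 remove [tbdp] add [uqe,tkke,qnuhs] -> 15 lines: gpkb wtb tma dcr uqe tkke qnuhs vatw zmmo fnn jrez iuusq glv jva jij
Hunk 4: at line 7 remove [zmmo,fnn,jrez] add [qmexc,vxcxu] -> 14 lines: gpkb wtb tma dcr uqe tkke qnuhs vatw qmexc vxcxu iuusq glv jva jij
Hunk 5: at line 7 remove [qmexc] add [gzcz] -> 14 lines: gpkb wtb tma dcr uqe tkke qnuhs vatw gzcz vxcxu iuusq glv jva jij

Answer: gpkb
wtb
tma
dcr
uqe
tkke
qnuhs
vatw
gzcz
vxcxu
iuusq
glv
jva
jij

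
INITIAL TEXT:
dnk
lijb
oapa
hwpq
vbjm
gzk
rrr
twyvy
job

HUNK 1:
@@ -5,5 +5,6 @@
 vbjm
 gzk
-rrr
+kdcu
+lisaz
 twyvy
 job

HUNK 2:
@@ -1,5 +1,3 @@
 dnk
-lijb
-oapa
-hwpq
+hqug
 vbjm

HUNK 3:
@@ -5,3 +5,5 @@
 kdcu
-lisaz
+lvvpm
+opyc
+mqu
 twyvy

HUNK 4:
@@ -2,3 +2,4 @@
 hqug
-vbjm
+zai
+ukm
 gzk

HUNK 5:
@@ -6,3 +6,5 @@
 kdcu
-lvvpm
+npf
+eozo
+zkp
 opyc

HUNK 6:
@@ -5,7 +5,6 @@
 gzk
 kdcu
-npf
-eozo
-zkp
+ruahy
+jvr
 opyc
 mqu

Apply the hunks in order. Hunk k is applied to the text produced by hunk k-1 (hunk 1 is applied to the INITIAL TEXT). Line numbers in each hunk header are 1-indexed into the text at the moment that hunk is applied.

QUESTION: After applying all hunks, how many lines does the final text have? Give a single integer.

Hunk 1: at line 5 remove [rrr] add [kdcu,lisaz] -> 10 lines: dnk lijb oapa hwpq vbjm gzk kdcu lisaz twyvy job
Hunk 2: at line 1 remove [lijb,oapa,hwpq] add [hqug] -> 8 lines: dnk hqug vbjm gzk kdcu lisaz twyvy job
Hunk 3: at line 5 remove [lisaz] add [lvvpm,opyc,mqu] -> 10 lines: dnk hqug vbjm gzk kdcu lvvpm opyc mqu twyvy job
Hunk 4: at line 2 remove [vbjm] add [zai,ukm] -> 11 lines: dnk hqug zai ukm gzk kdcu lvvpm opyc mqu twyvy job
Hunk 5: at line 6 remove [lvvpm] add [npf,eozo,zkp] -> 13 lines: dnk hqug zai ukm gzk kdcu npf eozo zkp opyc mqu twyvy job
Hunk 6: at line 5 remove [npf,eozo,zkp] add [ruahy,jvr] -> 12 lines: dnk hqug zai ukm gzk kdcu ruahy jvr opyc mqu twyvy job
Final line count: 12

Answer: 12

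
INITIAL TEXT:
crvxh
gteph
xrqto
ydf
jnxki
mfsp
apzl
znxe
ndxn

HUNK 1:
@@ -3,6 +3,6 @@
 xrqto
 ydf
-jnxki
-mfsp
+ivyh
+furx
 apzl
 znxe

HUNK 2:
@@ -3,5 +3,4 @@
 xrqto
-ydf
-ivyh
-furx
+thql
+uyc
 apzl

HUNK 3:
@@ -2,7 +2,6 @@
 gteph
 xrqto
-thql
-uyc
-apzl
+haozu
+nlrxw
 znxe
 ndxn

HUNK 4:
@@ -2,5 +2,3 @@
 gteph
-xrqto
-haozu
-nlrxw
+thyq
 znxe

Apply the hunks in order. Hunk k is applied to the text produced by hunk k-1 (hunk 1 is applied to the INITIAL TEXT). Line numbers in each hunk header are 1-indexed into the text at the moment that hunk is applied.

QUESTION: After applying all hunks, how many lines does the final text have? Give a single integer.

Answer: 5

Derivation:
Hunk 1: at line 3 remove [jnxki,mfsp] add [ivyh,furx] -> 9 lines: crvxh gteph xrqto ydf ivyh furx apzl znxe ndxn
Hunk 2: at line 3 remove [ydf,ivyh,furx] add [thql,uyc] -> 8 lines: crvxh gteph xrqto thql uyc apzl znxe ndxn
Hunk 3: at line 2 remove [thql,uyc,apzl] add [haozu,nlrxw] -> 7 lines: crvxh gteph xrqto haozu nlrxw znxe ndxn
Hunk 4: at line 2 remove [xrqto,haozu,nlrxw] add [thyq] -> 5 lines: crvxh gteph thyq znxe ndxn
Final line count: 5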